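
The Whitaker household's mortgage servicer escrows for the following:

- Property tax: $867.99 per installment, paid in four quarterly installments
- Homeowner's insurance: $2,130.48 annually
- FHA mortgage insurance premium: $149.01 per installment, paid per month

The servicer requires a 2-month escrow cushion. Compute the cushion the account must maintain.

Property tax: $867.99 × 4 = $3,471.96
Homeowner's insurance: $2,130.48
FHA mortgage insurance premium: $149.01 × 12 = $1,788.12
Yearly total = $7,390.56
Base monthly escrow = $7,390.56 ÷ 12 = $615.88
Required cushion = 2 × $615.88 = $1,231.76

$1,231.76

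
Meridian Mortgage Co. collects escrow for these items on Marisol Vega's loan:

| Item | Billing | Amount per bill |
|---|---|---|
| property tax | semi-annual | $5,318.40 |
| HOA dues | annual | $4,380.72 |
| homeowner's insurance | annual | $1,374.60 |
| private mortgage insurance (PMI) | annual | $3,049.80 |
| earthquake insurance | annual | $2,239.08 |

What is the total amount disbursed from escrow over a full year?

$21,681.00

Property tax: $5,318.40 × 2 = $10,636.80/yr
HOA dues: $4,380.72/yr
Homeowner's insurance: $1,374.60/yr
Private mortgage insurance (PMI): $3,049.80/yr
Earthquake insurance: $2,239.08/yr
Total per year = $21,681.00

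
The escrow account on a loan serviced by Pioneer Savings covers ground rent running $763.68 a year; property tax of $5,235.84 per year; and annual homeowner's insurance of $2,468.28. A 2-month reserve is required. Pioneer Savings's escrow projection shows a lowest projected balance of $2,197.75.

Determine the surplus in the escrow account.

$786.45

Ground rent — $763.68 annually
Property tax — $5,235.84 annually
Homeowner's insurance — $2,468.28 annually
Total annual escrow = $763.68 + $5,235.84 + $2,468.28 = $8,467.80
Base monthly escrow = $8,467.80 ÷ 12 = $705.65
Required cushion = 2 × $705.65 = $1,411.30
Excess over cushion: $2,197.75 − $1,411.30 = $786.45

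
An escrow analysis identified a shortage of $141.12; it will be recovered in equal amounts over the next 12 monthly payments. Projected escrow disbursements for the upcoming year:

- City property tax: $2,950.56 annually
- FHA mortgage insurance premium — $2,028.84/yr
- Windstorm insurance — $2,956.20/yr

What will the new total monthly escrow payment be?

$673.06

City property tax — $2,950.56 annually
FHA mortgage insurance premium — $2,028.84 annually
Windstorm insurance — $2,956.20 annually
Yearly total = $7,935.60
Monthly escrow = $7,935.60 / 12 = $661.30
Shortage spread = $141.12 / 12 = $11.76/mo
New monthly escrow = $661.30 + $11.76 = $673.06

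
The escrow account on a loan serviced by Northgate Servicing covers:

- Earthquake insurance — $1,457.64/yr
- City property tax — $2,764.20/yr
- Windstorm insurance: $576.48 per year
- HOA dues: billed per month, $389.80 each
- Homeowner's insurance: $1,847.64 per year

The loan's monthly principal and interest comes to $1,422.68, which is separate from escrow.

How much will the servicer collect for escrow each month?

Earthquake insurance — $1,457.64 per year
City property tax — $2,764.20 per year
Windstorm insurance — $576.48 per year
HOA dues — $389.80 × 12 = $4,677.60 per year
Homeowner's insurance — $1,847.64 per year
Annual escrow total = $11,323.56
Monthly = $11,323.56 ÷ 12 = $943.63

$943.63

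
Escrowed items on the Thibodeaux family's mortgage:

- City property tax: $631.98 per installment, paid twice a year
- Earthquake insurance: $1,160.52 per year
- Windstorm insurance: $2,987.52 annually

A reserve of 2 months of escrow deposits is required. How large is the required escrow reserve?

City property tax = $631.98 × 2 = $1,263.96 per year
Earthquake insurance = $1,160.52 per year
Windstorm insurance = $2,987.52 per year
Total per year = $1,263.96 + $1,160.52 + $2,987.52 = $5,412.00
Per month = $5,412.00 / 12 = $451.00
Required cushion = 2 × $451.00 = $902.00

$902.00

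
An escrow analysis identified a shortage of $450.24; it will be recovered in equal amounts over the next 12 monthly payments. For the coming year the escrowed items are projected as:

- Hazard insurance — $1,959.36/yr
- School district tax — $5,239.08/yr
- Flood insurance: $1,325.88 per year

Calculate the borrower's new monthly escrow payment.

$747.88

Hazard insurance — $1,959.36 per year
School district tax — $5,239.08 per year
Flood insurance — $1,325.88 per year
Yearly total = $1,959.36 + $5,239.08 + $1,325.88 = $8,524.32
Per month = $8,524.32 / 12 = $710.36
Shortage per month = $450.24 / 12 = $37.52
Adjusted monthly = $710.36 + $37.52 = $747.88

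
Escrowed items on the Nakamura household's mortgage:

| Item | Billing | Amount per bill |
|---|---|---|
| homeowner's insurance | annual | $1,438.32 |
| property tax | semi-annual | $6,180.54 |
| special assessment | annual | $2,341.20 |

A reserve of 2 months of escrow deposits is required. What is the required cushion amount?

Homeowner's insurance = $1,438.32
Property tax = $6,180.54 × 2 = $12,361.08
Special assessment = $2,341.20
Combined annual = $16,140.60
Per month = $16,140.60 ÷ 12 = $1,345.05
Required cushion = 2 × $1,345.05 = $2,690.10

$2,690.10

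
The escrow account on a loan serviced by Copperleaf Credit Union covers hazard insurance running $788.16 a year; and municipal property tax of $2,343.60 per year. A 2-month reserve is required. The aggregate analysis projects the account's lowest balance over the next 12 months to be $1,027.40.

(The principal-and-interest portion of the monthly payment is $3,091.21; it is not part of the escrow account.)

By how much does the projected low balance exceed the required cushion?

Hazard insurance = $788.16
Municipal property tax = $2,343.60
Total annual escrow = $788.16 + $2,343.60 = $3,131.76
Base monthly escrow = $3,131.76 ÷ 12 = $260.98
Required cushion = 2 × $260.98 = $521.96
Surplus = $1,027.40 − $521.96 = $505.44

$505.44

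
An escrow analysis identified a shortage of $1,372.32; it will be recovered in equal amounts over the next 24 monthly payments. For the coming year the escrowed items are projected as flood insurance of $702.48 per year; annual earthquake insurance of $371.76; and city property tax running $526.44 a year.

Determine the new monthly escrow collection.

$190.57

Flood insurance — $702.48/yr
Earthquake insurance — $371.76/yr
City property tax — $526.44/yr
Annual escrow total = $702.48 + $371.76 + $526.44 = $1,600.68
Per month = $1,600.68 ÷ 12 = $133.39
Monthly shortage recovery: $1,372.32 ÷ 24 = $57.18
Adjusted monthly = $133.39 + $57.18 = $190.57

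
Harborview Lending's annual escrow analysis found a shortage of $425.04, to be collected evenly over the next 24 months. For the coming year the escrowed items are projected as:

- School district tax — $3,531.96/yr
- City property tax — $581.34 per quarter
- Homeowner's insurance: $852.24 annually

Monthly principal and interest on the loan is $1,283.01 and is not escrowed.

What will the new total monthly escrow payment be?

School district tax = $3,531.96 annually
City property tax = $581.34 × 4 = $2,325.36 annually
Homeowner's insurance = $852.24 annually
Total per year = $3,531.96 + $2,325.36 + $852.24 = $6,709.56
Per month = $6,709.56 ÷ 12 = $559.13
Monthly shortage recovery: $425.04 ÷ 24 = $17.71
New monthly escrow = $559.13 + $17.71 = $576.84

$576.84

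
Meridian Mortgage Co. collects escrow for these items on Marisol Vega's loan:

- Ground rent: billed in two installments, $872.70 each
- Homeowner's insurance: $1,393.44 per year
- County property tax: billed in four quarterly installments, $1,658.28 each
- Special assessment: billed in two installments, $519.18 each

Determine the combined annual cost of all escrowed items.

$10,810.32

Ground rent = $872.70 × 2 = $1,745.40 annually
Homeowner's insurance = $1,393.44 annually
County property tax = $1,658.28 × 4 = $6,633.12 annually
Special assessment = $519.18 × 2 = $1,038.36 annually
Yearly total = $10,810.32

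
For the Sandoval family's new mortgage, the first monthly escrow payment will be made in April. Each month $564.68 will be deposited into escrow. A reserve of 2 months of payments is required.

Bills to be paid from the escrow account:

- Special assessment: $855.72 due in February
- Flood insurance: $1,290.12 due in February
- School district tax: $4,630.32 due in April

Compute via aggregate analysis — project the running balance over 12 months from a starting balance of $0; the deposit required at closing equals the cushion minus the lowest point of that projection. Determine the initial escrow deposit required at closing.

Cushion = 2 × $564.68 = $1,129.36
Trial balance (start $0, +$564.68 each month, − disbursements):
  Apr: +$564.68 − $4,630.32 → -$4,065.64
  May: +$564.68 → -$3,500.96
  Jun: +$564.68 → -$2,936.28
  Jul: +$564.68 → -$2,371.60
  Aug: +$564.68 → -$1,806.92
  Sep: +$564.68 → -$1,242.24
  Oct: +$564.68 → -$677.56
  Nov: +$564.68 → -$112.88
  Dec: +$564.68 → $451.80
  Jan: +$564.68 → $1,016.48
  Feb: +$564.68 − $2,145.84 → -$564.68
  Mar: +$564.68 → $0.00
Lowest trial balance = -$4,065.64 (Apr)
Initial deposit = cushion − low point = $1,129.36 − (-$4,065.64) = $5,195.00

$5,195.00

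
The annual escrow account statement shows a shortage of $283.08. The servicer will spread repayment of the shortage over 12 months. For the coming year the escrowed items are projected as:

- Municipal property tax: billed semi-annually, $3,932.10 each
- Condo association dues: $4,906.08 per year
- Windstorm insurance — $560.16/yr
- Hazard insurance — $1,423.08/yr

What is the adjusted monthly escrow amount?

$1,253.05

Municipal property tax — $3,932.10 × 2 = $7,864.20 per year
Condo association dues — $4,906.08 per year
Windstorm insurance — $560.16 per year
Hazard insurance — $1,423.08 per year
Total annual escrow = $7,864.20 + $4,906.08 + $560.16 + $1,423.08 = $14,753.52
Monthly escrow = $14,753.52 ÷ 12 = $1,229.46
Monthly shortage recovery: $283.08 / 12 = $23.59
Adjusted monthly = $1,229.46 + $23.59 = $1,253.05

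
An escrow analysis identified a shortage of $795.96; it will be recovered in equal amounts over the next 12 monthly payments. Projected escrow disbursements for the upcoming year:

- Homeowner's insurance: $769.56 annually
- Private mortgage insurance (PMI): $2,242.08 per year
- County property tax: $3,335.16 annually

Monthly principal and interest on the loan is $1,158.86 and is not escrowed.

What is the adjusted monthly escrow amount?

Homeowner's insurance: $769.56 per year
Private mortgage insurance (PMI): $2,242.08 per year
County property tax: $3,335.16 per year
Total annual escrow = $6,346.80
Monthly escrow = $6,346.80 / 12 = $528.90
Monthly shortage recovery: $795.96 ÷ 12 = $66.33
New monthly escrow = $528.90 + $66.33 = $595.23

$595.23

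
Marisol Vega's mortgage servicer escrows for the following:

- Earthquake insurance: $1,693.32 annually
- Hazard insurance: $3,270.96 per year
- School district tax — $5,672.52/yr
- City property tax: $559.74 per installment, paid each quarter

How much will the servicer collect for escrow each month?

$1,072.98

Earthquake insurance: $1,693.32
Hazard insurance: $3,270.96
School district tax: $5,672.52
City property tax: $559.74 × 4 = $2,238.96
Combined annual = $12,875.76
Monthly = $12,875.76 / 12 = $1,072.98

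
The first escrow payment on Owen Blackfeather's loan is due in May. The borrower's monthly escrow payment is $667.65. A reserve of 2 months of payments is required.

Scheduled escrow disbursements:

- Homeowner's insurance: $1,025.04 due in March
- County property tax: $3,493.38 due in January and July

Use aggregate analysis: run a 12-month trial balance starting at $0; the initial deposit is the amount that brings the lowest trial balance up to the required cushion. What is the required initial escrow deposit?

$2,825.73

Cushion = 2 × $667.65 = $1,335.30
Trial balance (start $0, +$667.65 each month, − disbursements):
  May: +$667.65 → $667.65
  Jun: +$667.65 → $1,335.30
  Jul: +$667.65 − $3,493.38 → -$1,490.43
  Aug: +$667.65 → -$822.78
  Sep: +$667.65 → -$155.13
  Oct: +$667.65 → $512.52
  Nov: +$667.65 → $1,180.17
  Dec: +$667.65 → $1,847.82
  Jan: +$667.65 − $3,493.38 → -$977.91
  Feb: +$667.65 → -$310.26
  Mar: +$667.65 − $1,025.04 → -$667.65
  Apr: +$667.65 → $0.00
Lowest trial balance = -$1,490.43 (Jul)
Initial deposit = cushion − low point = $1,335.30 − (-$1,490.43) = $2,825.73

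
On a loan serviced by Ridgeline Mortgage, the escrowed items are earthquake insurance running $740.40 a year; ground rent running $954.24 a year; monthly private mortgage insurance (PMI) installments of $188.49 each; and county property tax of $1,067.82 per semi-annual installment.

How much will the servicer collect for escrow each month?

Earthquake insurance = $740.40 annually
Ground rent = $954.24 annually
Private mortgage insurance (PMI) = $188.49 × 12 = $2,261.88 annually
County property tax = $1,067.82 × 2 = $2,135.64 annually
Yearly total = $740.40 + $954.24 + $2,261.88 + $2,135.64 = $6,092.16
Per month = $6,092.16 ÷ 12 = $507.68

$507.68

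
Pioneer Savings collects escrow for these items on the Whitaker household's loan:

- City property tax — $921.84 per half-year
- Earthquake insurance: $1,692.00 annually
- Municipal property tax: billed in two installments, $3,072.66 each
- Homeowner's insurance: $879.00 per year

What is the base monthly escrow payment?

$880.00

City property tax = $921.84 × 2 = $1,843.68/yr
Earthquake insurance = $1,692.00/yr
Municipal property tax = $3,072.66 × 2 = $6,145.32/yr
Homeowner's insurance = $879.00/yr
Annual escrow total = $10,560.00
Per month = $10,560.00 / 12 = $880.00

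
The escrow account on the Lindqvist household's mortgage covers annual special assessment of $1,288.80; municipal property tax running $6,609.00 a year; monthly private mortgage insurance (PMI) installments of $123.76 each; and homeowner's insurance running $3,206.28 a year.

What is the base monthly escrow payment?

Special assessment = $1,288.80 annually
Municipal property tax = $6,609.00 annually
Private mortgage insurance (PMI) = $123.76 × 12 = $1,485.12 annually
Homeowner's insurance = $3,206.28 annually
Combined annual = $1,288.80 + $6,609.00 + $1,485.12 + $3,206.28 = $12,589.20
Monthly escrow = $12,589.20 / 12 = $1,049.10

$1,049.10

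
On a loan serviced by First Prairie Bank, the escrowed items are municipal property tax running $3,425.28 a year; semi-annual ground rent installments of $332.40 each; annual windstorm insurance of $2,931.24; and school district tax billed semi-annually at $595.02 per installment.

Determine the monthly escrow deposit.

Municipal property tax: $3,425.28/yr
Ground rent: $332.40 × 2 = $664.80/yr
Windstorm insurance: $2,931.24/yr
School district tax: $595.02 × 2 = $1,190.04/yr
Yearly total = $8,211.36
Monthly escrow = $8,211.36 / 12 = $684.28

$684.28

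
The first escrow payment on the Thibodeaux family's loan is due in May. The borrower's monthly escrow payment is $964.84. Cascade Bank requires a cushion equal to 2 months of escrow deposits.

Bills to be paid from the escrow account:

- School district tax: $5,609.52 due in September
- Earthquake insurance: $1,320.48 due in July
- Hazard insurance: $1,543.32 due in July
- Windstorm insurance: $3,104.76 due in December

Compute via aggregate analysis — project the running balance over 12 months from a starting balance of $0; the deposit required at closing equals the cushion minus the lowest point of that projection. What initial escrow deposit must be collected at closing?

$5,789.04

Cushion = 2 × $964.84 = $1,929.68
Trial balance (start $0, +$964.84 each month, − disbursements):
  May: +$964.84 → $964.84
  Jun: +$964.84 → $1,929.68
  Jul: +$964.84 − $2,863.80 → $30.72
  Aug: +$964.84 → $995.56
  Sep: +$964.84 − $5,609.52 → -$3,649.12
  Oct: +$964.84 → -$2,684.28
  Nov: +$964.84 → -$1,719.44
  Dec: +$964.84 − $3,104.76 → -$3,859.36
  Jan: +$964.84 → -$2,894.52
  Feb: +$964.84 → -$1,929.68
  Mar: +$964.84 → -$964.84
  Apr: +$964.84 → $0.00
Lowest trial balance = -$3,859.36 (Dec)
Initial deposit = cushion − low point = $1,929.68 − (-$3,859.36) = $5,789.04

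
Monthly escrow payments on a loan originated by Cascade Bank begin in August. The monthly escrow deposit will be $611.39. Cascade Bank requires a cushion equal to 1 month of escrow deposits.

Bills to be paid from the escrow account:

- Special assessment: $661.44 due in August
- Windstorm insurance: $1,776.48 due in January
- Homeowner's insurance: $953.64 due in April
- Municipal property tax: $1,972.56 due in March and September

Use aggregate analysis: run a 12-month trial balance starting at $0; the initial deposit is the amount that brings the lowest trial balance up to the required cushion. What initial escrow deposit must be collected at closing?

Cushion = 1 × $611.39 = $611.39
Trial balance (start $0, +$611.39 each month, − disbursements):
  Aug: +$611.39 − $661.44 → -$50.05
  Sep: +$611.39 − $1,972.56 → -$1,411.22
  Oct: +$611.39 → -$799.83
  Nov: +$611.39 → -$188.44
  Dec: +$611.39 → $422.95
  Jan: +$611.39 − $1,776.48 → -$742.14
  Feb: +$611.39 → -$130.75
  Mar: +$611.39 − $1,972.56 → -$1,491.92
  Apr: +$611.39 − $953.64 → -$1,834.17
  May: +$611.39 → -$1,222.78
  Jun: +$611.39 → -$611.39
  Jul: +$611.39 → $0.00
Lowest trial balance = -$1,834.17 (Apr)
Initial deposit = cushion − low point = $611.39 − (-$1,834.17) = $2,445.56

$2,445.56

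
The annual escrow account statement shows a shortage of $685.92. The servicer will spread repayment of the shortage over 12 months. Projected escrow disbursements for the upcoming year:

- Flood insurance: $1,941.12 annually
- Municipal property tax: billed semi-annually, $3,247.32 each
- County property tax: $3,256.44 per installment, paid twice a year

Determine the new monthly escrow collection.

Flood insurance = $1,941.12
Municipal property tax = $3,247.32 × 2 = $6,494.64
County property tax = $3,256.44 × 2 = $6,512.88
Yearly total = $14,948.64
Monthly = $14,948.64 / 12 = $1,245.72
Monthly shortage recovery: $685.92 / 12 = $57.16
New monthly escrow = $1,245.72 + $57.16 = $1,302.88

$1,302.88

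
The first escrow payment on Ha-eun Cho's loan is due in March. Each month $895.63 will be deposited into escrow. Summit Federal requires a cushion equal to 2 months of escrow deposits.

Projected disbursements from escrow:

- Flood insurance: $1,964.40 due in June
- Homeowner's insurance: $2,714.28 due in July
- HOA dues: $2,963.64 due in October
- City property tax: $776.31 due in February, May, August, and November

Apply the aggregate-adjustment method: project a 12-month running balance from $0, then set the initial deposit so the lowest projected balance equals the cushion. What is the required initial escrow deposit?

Cushion = 2 × $895.63 = $1,791.26
Trial balance (start $0, +$895.63 each month, − disbursements):
  Mar: +$895.63 → $895.63
  Apr: +$895.63 → $1,791.26
  May: +$895.63 − $776.31 → $1,910.58
  Jun: +$895.63 − $1,964.40 → $841.81
  Jul: +$895.63 − $2,714.28 → -$976.84
  Aug: +$895.63 − $776.31 → -$857.52
  Sep: +$895.63 → $38.11
  Oct: +$895.63 − $2,963.64 → -$2,029.90
  Nov: +$895.63 − $776.31 → -$1,910.58
  Dec: +$895.63 → -$1,014.95
  Jan: +$895.63 → -$119.32
  Feb: +$895.63 − $776.31 → $0.00
Lowest trial balance = -$2,029.90 (Oct)
Initial deposit = cushion − low point = $1,791.26 − (-$2,029.90) = $3,821.16

$3,821.16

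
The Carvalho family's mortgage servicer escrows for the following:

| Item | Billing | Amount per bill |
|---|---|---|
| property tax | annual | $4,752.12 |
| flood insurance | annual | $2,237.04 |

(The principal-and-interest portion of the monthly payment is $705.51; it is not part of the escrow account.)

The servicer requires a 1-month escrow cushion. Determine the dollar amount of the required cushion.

Property tax — $4,752.12/yr
Flood insurance — $2,237.04/yr
Combined annual = $6,989.16
Per month = $6,989.16 ÷ 12 = $582.43
Reserve = 1 × $582.43 = $582.43

$582.43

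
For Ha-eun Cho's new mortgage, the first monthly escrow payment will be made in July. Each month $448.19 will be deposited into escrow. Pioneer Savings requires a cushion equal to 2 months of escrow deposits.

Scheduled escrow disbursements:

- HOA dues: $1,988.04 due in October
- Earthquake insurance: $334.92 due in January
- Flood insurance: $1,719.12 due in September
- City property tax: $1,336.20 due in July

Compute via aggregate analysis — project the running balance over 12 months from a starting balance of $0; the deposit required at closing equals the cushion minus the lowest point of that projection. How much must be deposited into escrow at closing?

$4,146.98

Cushion = 2 × $448.19 = $896.38
Trial balance (start $0, +$448.19 each month, − disbursements):
  Jul: +$448.19 − $1,336.20 → -$888.01
  Aug: +$448.19 → -$439.82
  Sep: +$448.19 − $1,719.12 → -$1,710.75
  Oct: +$448.19 − $1,988.04 → -$3,250.60
  Nov: +$448.19 → -$2,802.41
  Dec: +$448.19 → -$2,354.22
  Jan: +$448.19 − $334.92 → -$2,240.95
  Feb: +$448.19 → -$1,792.76
  Mar: +$448.19 → -$1,344.57
  Apr: +$448.19 → -$896.38
  May: +$448.19 → -$448.19
  Jun: +$448.19 → $0.00
Lowest trial balance = -$3,250.60 (Oct)
Initial deposit = cushion − low point = $896.38 − (-$3,250.60) = $4,146.98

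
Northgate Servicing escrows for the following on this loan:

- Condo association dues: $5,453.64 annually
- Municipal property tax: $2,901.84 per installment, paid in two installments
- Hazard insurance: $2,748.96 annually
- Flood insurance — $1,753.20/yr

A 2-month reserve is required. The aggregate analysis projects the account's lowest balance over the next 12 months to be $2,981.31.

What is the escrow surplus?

$354.73

Condo association dues: $5,453.64 per year
Municipal property tax: $2,901.84 × 2 = $5,803.68 per year
Hazard insurance: $2,748.96 per year
Flood insurance: $1,753.20 per year
Annual escrow total = $5,453.64 + $5,803.68 + $2,748.96 + $1,753.20 = $15,759.48
Monthly = $15,759.48 / 12 = $1,313.29
Cushion = 2 × $1,313.29 = $2,626.58
Excess over cushion: $2,981.31 − $2,626.58 = $354.73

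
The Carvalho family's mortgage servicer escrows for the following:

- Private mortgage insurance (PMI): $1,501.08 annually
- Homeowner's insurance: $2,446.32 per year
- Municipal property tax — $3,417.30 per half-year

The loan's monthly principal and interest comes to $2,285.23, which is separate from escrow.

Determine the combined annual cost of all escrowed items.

Private mortgage insurance (PMI): $1,501.08/yr
Homeowner's insurance: $2,446.32/yr
Municipal property tax: $3,417.30 × 2 = $6,834.60/yr
Total per year = $1,501.08 + $2,446.32 + $6,834.60 = $10,782.00

$10,782.00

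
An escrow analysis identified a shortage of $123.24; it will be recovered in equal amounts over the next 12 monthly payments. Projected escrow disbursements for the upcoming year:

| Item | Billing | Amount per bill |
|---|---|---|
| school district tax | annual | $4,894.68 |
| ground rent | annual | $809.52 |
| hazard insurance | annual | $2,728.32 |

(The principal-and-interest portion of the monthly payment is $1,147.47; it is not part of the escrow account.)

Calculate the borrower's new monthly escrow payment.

School district tax = $4,894.68 annually
Ground rent = $809.52 annually
Hazard insurance = $2,728.32 annually
Combined annual = $8,432.52
Per month = $8,432.52 / 12 = $702.71
Shortage per month = $123.24 ÷ 12 = $10.27
Adjusted monthly = $702.71 + $10.27 = $712.98

$712.98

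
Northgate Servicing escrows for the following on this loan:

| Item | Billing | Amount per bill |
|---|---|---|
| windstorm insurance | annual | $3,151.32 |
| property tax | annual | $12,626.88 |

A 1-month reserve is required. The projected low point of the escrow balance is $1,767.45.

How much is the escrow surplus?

$452.60

Windstorm insurance = $3,151.32
Property tax = $12,626.88
Annual escrow total = $15,778.20
Monthly escrow = $15,778.20 / 12 = $1,314.85
Required cushion = 1 × $1,314.85 = $1,314.85
Excess over cushion: $1,767.45 − $1,314.85 = $452.60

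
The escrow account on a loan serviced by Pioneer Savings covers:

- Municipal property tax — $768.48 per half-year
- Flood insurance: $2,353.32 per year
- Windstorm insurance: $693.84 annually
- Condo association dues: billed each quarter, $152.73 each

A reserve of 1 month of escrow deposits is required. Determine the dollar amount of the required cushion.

$432.92

Municipal property tax: $768.48 × 2 = $1,536.96
Flood insurance: $2,353.32
Windstorm insurance: $693.84
Condo association dues: $152.73 × 4 = $610.92
Total annual escrow = $1,536.96 + $2,353.32 + $693.84 + $610.92 = $5,195.04
Monthly escrow = $5,195.04 ÷ 12 = $432.92
Reserve = 1 × $432.92 = $432.92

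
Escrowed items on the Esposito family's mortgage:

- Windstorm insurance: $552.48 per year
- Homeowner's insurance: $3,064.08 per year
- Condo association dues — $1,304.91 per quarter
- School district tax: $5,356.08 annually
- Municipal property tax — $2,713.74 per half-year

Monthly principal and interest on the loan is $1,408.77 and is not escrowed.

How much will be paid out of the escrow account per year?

$19,619.76

Windstorm insurance: $552.48 annually
Homeowner's insurance: $3,064.08 annually
Condo association dues: $1,304.91 × 4 = $5,219.64 annually
School district tax: $5,356.08 annually
Municipal property tax: $2,713.74 × 2 = $5,427.48 annually
Yearly total = $19,619.76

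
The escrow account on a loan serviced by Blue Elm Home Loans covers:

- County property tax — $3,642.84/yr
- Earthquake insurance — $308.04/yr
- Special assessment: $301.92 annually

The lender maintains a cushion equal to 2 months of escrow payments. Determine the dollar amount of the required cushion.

$708.80

County property tax — $3,642.84 annually
Earthquake insurance — $308.04 annually
Special assessment — $301.92 annually
Annual escrow total = $3,642.84 + $308.04 + $301.92 = $4,252.80
Monthly escrow = $4,252.80 ÷ 12 = $354.40
Reserve = 2 × $354.40 = $708.80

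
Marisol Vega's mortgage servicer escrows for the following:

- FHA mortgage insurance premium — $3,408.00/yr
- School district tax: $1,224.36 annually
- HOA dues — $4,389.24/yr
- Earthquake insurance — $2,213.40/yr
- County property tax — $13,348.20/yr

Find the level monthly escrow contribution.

$2,048.60

FHA mortgage insurance premium = $3,408.00/yr
School district tax = $1,224.36/yr
HOA dues = $4,389.24/yr
Earthquake insurance = $2,213.40/yr
County property tax = $13,348.20/yr
Yearly total = $24,583.20
Monthly escrow = $24,583.20 / 12 = $2,048.60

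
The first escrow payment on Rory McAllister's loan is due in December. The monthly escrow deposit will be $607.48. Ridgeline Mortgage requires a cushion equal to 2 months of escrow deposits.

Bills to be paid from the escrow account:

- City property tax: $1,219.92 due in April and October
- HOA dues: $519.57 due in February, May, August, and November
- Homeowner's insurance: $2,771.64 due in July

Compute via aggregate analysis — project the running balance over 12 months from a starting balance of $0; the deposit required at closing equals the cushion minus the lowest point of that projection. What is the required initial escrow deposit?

Cushion = 2 × $607.48 = $1,214.96
Trial balance (start $0, +$607.48 each month, − disbursements):
  Dec: +$607.48 → $607.48
  Jan: +$607.48 → $1,214.96
  Feb: +$607.48 − $519.57 → $1,302.87
  Mar: +$607.48 → $1,910.35
  Apr: +$607.48 − $1,219.92 → $1,297.91
  May: +$607.48 − $519.57 → $1,385.82
  Jun: +$607.48 → $1,993.30
  Jul: +$607.48 − $2,771.64 → -$170.86
  Aug: +$607.48 − $519.57 → -$82.95
  Sep: +$607.48 → $524.53
  Oct: +$607.48 − $1,219.92 → -$87.91
  Nov: +$607.48 − $519.57 → $0.00
Lowest trial balance = -$170.86 (Jul)
Initial deposit = cushion − low point = $1,214.96 − (-$170.86) = $1,385.82

$1,385.82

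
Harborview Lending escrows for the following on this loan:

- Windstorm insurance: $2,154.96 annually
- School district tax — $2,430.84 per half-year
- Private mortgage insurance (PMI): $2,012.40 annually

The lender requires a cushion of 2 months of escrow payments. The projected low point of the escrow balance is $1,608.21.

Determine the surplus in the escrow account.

$103.37

Windstorm insurance: $2,154.96 annually
School district tax: $2,430.84 × 2 = $4,861.68 annually
Private mortgage insurance (PMI): $2,012.40 annually
Annual escrow total = $9,029.04
Monthly escrow = $9,029.04 / 12 = $752.42
Required reserve = 2 × $752.42 = $1,504.84
Excess over cushion: $1,608.21 − $1,504.84 = $103.37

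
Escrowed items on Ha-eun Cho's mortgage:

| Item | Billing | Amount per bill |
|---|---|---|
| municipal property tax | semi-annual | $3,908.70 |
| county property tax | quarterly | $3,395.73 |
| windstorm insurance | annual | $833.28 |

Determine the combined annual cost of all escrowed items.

$22,233.60

Municipal property tax — $3,908.70 × 2 = $7,817.40
County property tax — $3,395.73 × 4 = $13,582.92
Windstorm insurance — $833.28
Annual escrow total = $7,817.40 + $13,582.92 + $833.28 = $22,233.60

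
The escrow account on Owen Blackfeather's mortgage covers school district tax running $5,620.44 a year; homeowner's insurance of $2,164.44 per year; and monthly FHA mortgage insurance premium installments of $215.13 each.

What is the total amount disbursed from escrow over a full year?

School district tax: $5,620.44 annually
Homeowner's insurance: $2,164.44 annually
FHA mortgage insurance premium: $215.13 × 12 = $2,581.56 annually
Total per year = $10,366.44

$10,366.44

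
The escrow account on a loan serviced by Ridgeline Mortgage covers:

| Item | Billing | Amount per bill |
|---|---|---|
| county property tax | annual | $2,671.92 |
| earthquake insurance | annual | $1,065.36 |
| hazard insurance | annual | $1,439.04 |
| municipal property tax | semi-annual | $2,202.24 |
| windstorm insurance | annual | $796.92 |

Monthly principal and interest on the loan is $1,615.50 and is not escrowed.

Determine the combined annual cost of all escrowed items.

$10,377.72

County property tax: $2,671.92/yr
Earthquake insurance: $1,065.36/yr
Hazard insurance: $1,439.04/yr
Municipal property tax: $2,202.24 × 2 = $4,404.48/yr
Windstorm insurance: $796.92/yr
Combined annual = $2,671.92 + $1,065.36 + $1,439.04 + $4,404.48 + $796.92 = $10,377.72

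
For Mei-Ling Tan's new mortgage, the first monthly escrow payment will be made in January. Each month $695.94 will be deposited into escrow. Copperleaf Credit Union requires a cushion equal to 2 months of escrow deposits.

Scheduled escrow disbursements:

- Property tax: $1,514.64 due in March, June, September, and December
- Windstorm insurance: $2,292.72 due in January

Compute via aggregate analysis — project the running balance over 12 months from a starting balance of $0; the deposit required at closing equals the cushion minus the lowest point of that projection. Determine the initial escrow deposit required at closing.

Cushion = 2 × $695.94 = $1,391.88
Trial balance (start $0, +$695.94 each month, − disbursements):
  Jan: +$695.94 − $2,292.72 → -$1,596.78
  Feb: +$695.94 → -$900.84
  Mar: +$695.94 − $1,514.64 → -$1,719.54
  Apr: +$695.94 → -$1,023.60
  May: +$695.94 → -$327.66
  Jun: +$695.94 − $1,514.64 → -$1,146.36
  Jul: +$695.94 → -$450.42
  Aug: +$695.94 → $245.52
  Sep: +$695.94 − $1,514.64 → -$573.18
  Oct: +$695.94 → $122.76
  Nov: +$695.94 → $818.70
  Dec: +$695.94 − $1,514.64 → $0.00
Lowest trial balance = -$1,719.54 (Mar)
Initial deposit = cushion − low point = $1,391.88 − (-$1,719.54) = $3,111.42

$3,111.42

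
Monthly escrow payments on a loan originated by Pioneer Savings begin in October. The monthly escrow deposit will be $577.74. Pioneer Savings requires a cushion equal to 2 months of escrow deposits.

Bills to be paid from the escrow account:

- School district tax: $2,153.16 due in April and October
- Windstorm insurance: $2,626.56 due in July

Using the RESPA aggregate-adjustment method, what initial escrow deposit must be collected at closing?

$2,730.90

Cushion = 2 × $577.74 = $1,155.48
Trial balance (start $0, +$577.74 each month, − disbursements):
  Oct: +$577.74 − $2,153.16 → -$1,575.42
  Nov: +$577.74 → -$997.68
  Dec: +$577.74 → -$419.94
  Jan: +$577.74 → $157.80
  Feb: +$577.74 → $735.54
  Mar: +$577.74 → $1,313.28
  Apr: +$577.74 − $2,153.16 → -$262.14
  May: +$577.74 → $315.60
  Jun: +$577.74 → $893.34
  Jul: +$577.74 − $2,626.56 → -$1,155.48
  Aug: +$577.74 → -$577.74
  Sep: +$577.74 → $0.00
Lowest trial balance = -$1,575.42 (Oct)
Initial deposit = cushion − low point = $1,155.48 − (-$1,575.42) = $2,730.90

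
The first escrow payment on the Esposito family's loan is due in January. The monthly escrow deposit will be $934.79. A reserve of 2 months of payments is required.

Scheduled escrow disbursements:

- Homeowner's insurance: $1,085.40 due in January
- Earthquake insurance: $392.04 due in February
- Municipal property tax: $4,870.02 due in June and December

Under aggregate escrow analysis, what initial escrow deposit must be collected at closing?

Cushion = 2 × $934.79 = $1,869.58
Trial balance (start $0, +$934.79 each month, − disbursements):
  Jan: +$934.79 − $1,085.40 → -$150.61
  Feb: +$934.79 − $392.04 → $392.14
  Mar: +$934.79 → $1,326.93
  Apr: +$934.79 → $2,261.72
  May: +$934.79 → $3,196.51
  Jun: +$934.79 − $4,870.02 → -$738.72
  Jul: +$934.79 → $196.07
  Aug: +$934.79 → $1,130.86
  Sep: +$934.79 → $2,065.65
  Oct: +$934.79 → $3,000.44
  Nov: +$934.79 → $3,935.23
  Dec: +$934.79 − $4,870.02 → $0.00
Lowest trial balance = -$738.72 (Jun)
Initial deposit = cushion − low point = $1,869.58 − (-$738.72) = $2,608.30

$2,608.30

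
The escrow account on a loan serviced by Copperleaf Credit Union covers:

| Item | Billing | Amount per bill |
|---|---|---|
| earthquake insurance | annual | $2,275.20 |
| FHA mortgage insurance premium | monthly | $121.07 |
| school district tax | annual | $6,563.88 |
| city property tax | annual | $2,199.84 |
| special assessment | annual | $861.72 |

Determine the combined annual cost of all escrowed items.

$13,353.48

Earthquake insurance: $2,275.20 per year
FHA mortgage insurance premium: $121.07 × 12 = $1,452.84 per year
School district tax: $6,563.88 per year
City property tax: $2,199.84 per year
Special assessment: $861.72 per year
Combined annual = $13,353.48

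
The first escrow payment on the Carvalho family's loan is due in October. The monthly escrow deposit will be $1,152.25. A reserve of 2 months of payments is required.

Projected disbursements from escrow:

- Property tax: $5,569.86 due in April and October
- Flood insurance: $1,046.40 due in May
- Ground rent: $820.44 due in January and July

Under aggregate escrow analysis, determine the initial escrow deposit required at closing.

$6,722.11

Cushion = 2 × $1,152.25 = $2,304.50
Trial balance (start $0, +$1,152.25 each month, − disbursements):
  Oct: +$1,152.25 − $5,569.86 → -$4,417.61
  Nov: +$1,152.25 → -$3,265.36
  Dec: +$1,152.25 → -$2,113.11
  Jan: +$1,152.25 − $820.44 → -$1,781.30
  Feb: +$1,152.25 → -$629.05
  Mar: +$1,152.25 → $523.20
  Apr: +$1,152.25 − $5,569.86 → -$3,894.41
  May: +$1,152.25 − $1,046.40 → -$3,788.56
  Jun: +$1,152.25 → -$2,636.31
  Jul: +$1,152.25 − $820.44 → -$2,304.50
  Aug: +$1,152.25 → -$1,152.25
  Sep: +$1,152.25 → $0.00
Lowest trial balance = -$4,417.61 (Oct)
Initial deposit = cushion − low point = $2,304.50 − (-$4,417.61) = $6,722.11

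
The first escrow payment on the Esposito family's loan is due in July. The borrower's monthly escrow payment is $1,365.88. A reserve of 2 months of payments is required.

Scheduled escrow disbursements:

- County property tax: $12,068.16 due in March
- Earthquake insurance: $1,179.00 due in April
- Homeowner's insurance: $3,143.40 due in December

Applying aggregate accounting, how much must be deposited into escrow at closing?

$5,650.40

Cushion = 2 × $1,365.88 = $2,731.76
Trial balance (start $0, +$1,365.88 each month, − disbursements):
  Jul: +$1,365.88 → $1,365.88
  Aug: +$1,365.88 → $2,731.76
  Sep: +$1,365.88 → $4,097.64
  Oct: +$1,365.88 → $5,463.52
  Nov: +$1,365.88 → $6,829.40
  Dec: +$1,365.88 − $3,143.40 → $5,051.88
  Jan: +$1,365.88 → $6,417.76
  Feb: +$1,365.88 → $7,783.64
  Mar: +$1,365.88 − $12,068.16 → -$2,918.64
  Apr: +$1,365.88 − $1,179.00 → -$2,731.76
  May: +$1,365.88 → -$1,365.88
  Jun: +$1,365.88 → $0.00
Lowest trial balance = -$2,918.64 (Mar)
Initial deposit = cushion − low point = $2,731.76 − (-$2,918.64) = $5,650.40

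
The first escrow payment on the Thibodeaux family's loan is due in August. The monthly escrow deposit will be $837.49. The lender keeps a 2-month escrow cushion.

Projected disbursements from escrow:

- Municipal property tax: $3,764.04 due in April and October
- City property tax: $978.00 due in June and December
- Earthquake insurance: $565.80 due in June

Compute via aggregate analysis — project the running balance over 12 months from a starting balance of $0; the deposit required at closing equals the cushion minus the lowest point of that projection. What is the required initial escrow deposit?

Cushion = 2 × $837.49 = $1,674.98
Trial balance (start $0, +$837.49 each month, − disbursements):
  Aug: +$837.49 → $837.49
  Sep: +$837.49 → $1,674.98
  Oct: +$837.49 − $3,764.04 → -$1,251.57
  Nov: +$837.49 → -$414.08
  Dec: +$837.49 − $978.00 → -$554.59
  Jan: +$837.49 → $282.90
  Feb: +$837.49 → $1,120.39
  Mar: +$837.49 → $1,957.88
  Apr: +$837.49 − $3,764.04 → -$968.67
  May: +$837.49 → -$131.18
  Jun: +$837.49 − $1,543.80 → -$837.49
  Jul: +$837.49 → $0.00
Lowest trial balance = -$1,251.57 (Oct)
Initial deposit = cushion − low point = $1,674.98 − (-$1,251.57) = $2,926.55

$2,926.55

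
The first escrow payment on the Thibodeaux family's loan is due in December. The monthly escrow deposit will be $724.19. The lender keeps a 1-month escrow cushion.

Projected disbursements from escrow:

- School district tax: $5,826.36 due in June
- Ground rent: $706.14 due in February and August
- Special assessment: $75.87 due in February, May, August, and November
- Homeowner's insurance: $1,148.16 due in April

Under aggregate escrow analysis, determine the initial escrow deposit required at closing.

Cushion = 1 × $724.19 = $724.19
Trial balance (start $0, +$724.19 each month, − disbursements):
  Dec: +$724.19 → $724.19
  Jan: +$724.19 → $1,448.38
  Feb: +$724.19 − $782.01 → $1,390.56
  Mar: +$724.19 → $2,114.75
  Apr: +$724.19 − $1,148.16 → $1,690.78
  May: +$724.19 − $75.87 → $2,339.10
  Jun: +$724.19 − $5,826.36 → -$2,763.07
  Jul: +$724.19 → -$2,038.88
  Aug: +$724.19 − $782.01 → -$2,096.70
  Sep: +$724.19 → -$1,372.51
  Oct: +$724.19 → -$648.32
  Nov: +$724.19 − $75.87 → $0.00
Lowest trial balance = -$2,763.07 (Jun)
Initial deposit = cushion − low point = $724.19 − (-$2,763.07) = $3,487.26

$3,487.26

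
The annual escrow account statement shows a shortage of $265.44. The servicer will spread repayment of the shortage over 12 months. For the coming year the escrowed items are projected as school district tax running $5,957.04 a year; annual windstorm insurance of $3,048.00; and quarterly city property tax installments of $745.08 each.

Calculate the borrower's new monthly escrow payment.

School district tax = $5,957.04 per year
Windstorm insurance = $3,048.00 per year
City property tax = $745.08 × 4 = $2,980.32 per year
Total annual escrow = $5,957.04 + $3,048.00 + $2,980.32 = $11,985.36
Monthly = $11,985.36 / 12 = $998.78
Shortage spread = $265.44 / 12 = $22.12/mo
New monthly escrow = $998.78 + $22.12 = $1,020.90

$1,020.90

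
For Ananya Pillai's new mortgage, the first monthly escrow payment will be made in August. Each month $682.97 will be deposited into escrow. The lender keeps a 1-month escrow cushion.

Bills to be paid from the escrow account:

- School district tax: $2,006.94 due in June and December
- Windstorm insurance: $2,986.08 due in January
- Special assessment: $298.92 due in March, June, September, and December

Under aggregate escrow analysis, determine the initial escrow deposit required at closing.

$2,176.01

Cushion = 1 × $682.97 = $682.97
Trial balance (start $0, +$682.97 each month, − disbursements):
  Aug: +$682.97 → $682.97
  Sep: +$682.97 − $298.92 → $1,067.02
  Oct: +$682.97 → $1,749.99
  Nov: +$682.97 → $2,432.96
  Dec: +$682.97 − $2,305.86 → $810.07
  Jan: +$682.97 − $2,986.08 → -$1,493.04
  Feb: +$682.97 → -$810.07
  Mar: +$682.97 − $298.92 → -$426.02
  Apr: +$682.97 → $256.95
  May: +$682.97 → $939.92
  Jun: +$682.97 − $2,305.86 → -$682.97
  Jul: +$682.97 → $0.00
Lowest trial balance = -$1,493.04 (Jan)
Initial deposit = cushion − low point = $682.97 − (-$1,493.04) = $2,176.01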